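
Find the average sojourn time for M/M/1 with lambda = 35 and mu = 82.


W = 1/(mu - lambda) = 1/(82 - 35) = 0.0213 hours

0.0213 hours


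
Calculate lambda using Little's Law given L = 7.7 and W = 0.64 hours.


lambda = L / W = 7.7 / 0.64 = 12.03 per hour

12.03 per hour


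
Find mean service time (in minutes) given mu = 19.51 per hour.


Mean service time = 60/mu = 60/19.51 = 3.08 minutes

3.08 minutes


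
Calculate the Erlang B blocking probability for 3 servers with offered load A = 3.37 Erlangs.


B(N,A) = (A^N/N!) / sum(A^k/k!, k=0..N) with N=3, A=3.37 = 0.3883

0.3883


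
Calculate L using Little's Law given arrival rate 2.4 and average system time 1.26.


L = lambda * W = 2.4 * 1.26 = 3.02

3.02


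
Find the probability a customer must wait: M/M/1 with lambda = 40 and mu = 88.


P(wait) = rho = lambda/mu = 40/88 = 0.4545

0.4545


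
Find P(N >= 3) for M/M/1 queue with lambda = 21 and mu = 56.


P(N >= 3) = rho^3 = (21/56)^3 = 0.0527

0.0527


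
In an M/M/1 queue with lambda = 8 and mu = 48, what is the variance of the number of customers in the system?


rho = 8/48; Var(N) = rho/(1-rho)^2 = 0.24

0.24


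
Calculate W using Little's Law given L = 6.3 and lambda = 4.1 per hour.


W = L / lambda = 6.3 / 4.1 = 1.5366 hours

1.5366 hours


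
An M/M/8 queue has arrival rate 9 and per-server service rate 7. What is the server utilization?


rho = lambda/(c*mu) = 9/(8*7) = 0.1607

0.1607


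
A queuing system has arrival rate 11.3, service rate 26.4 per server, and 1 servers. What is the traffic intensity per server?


rho = lambda / (c * mu) = 11.3 / (1 * 26.4) = 0.428

0.428


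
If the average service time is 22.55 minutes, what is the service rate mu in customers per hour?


mu = 60 / avg_service_time = 60 / 22.55 = 2.66 per hour

2.66 per hour


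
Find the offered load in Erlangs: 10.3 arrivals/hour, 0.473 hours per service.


Offered load a = lambda * E[S] = 10.3 * 0.473 = 4.87 Erlangs

4.87 Erlangs


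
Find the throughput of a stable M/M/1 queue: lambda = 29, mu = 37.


For a stable queue (lambda < mu), throughput = lambda = 29 per hour

29 per hour


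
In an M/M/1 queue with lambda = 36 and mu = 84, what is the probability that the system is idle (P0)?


P0 = 1 - rho = 1 - 36/84 = 0.5714

0.5714


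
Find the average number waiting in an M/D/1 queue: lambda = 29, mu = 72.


M/D/1: Lq = rho^2 / (2*(1-rho)) where rho = 29/72; Lq = 0.14

0.14


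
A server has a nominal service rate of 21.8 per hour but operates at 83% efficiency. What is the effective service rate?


Effective rate = mu * efficiency = 21.8 * 0.83 = 18.09 per hour

18.09 per hour


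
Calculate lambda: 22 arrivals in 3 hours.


lambda = total arrivals / time = 22 / 3 = 7.33 per hour

7.33 per hour


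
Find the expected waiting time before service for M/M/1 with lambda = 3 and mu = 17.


rho = 3/17; Wq = rho/(mu - lambda) = 0.0126 hours

0.0126 hours


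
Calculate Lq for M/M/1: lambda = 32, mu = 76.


rho = 32/76; Lq = rho^2/(1-rho) = 0.31

0.31


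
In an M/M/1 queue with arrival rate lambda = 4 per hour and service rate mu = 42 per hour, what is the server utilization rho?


rho = lambda/mu = 4/42 = 0.0952

0.0952


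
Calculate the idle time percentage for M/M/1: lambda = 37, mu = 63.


Idle fraction = (1 - rho) * 100 = (1 - 37/63) * 100 = 41.3%

41.3%


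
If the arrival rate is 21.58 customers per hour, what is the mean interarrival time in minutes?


Mean interarrival time = 60/lambda = 60/21.58 = 2.78 minutes

2.78 minutes


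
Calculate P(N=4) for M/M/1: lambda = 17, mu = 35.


rho = 17/35; P(n) = (1-rho)*rho^n = (1-17/35)*(17/35)^4 = 0.0286

0.0286


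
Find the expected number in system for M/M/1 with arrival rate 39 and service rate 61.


rho = 39/61; L = rho/(1-rho) = 1.77

1.77


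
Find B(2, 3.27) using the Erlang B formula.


B(N,A) = (A^N/N!) / sum(A^k/k!, k=0..N) with N=2, A=3.27 = 0.556

0.556


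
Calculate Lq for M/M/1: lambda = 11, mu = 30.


rho = 11/30; Lq = rho^2/(1-rho) = 0.21

0.21


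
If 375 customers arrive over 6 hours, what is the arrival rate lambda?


lambda = total arrivals / time = 375 / 6 = 62.5 per hour

62.5 per hour


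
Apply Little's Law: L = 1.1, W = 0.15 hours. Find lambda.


lambda = L / W = 1.1 / 0.15 = 7.33 per hour

7.33 per hour


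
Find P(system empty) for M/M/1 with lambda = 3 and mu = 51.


P0 = 1 - rho = 1 - 3/51 = 0.9412

0.9412


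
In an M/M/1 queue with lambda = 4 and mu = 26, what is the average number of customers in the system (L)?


rho = 4/26; L = rho/(1-rho) = 0.18

0.18


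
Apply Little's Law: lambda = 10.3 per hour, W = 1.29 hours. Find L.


L = lambda * W = 10.3 * 1.29 = 13.29

13.29


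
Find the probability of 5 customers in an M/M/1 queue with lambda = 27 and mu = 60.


rho = 27/60; P(n) = (1-rho)*rho^n = (1-27/60)*(27/60)^5 = 0.0101

0.0101


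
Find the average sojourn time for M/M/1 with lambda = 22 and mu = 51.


W = 1/(mu - lambda) = 1/(51 - 22) = 0.0345 hours

0.0345 hours


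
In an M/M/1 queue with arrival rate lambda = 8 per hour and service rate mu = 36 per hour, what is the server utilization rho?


rho = lambda/mu = 8/36 = 0.2222

0.2222


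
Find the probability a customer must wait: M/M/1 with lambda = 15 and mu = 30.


P(wait) = rho = lambda/mu = 15/30 = 0.5

0.5


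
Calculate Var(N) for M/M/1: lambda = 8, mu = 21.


rho = 8/21; Var(N) = rho/(1-rho)^2 = 0.99

0.99


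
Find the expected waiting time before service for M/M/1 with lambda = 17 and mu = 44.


rho = 17/44; Wq = rho/(mu - lambda) = 0.0143 hours

0.0143 hours


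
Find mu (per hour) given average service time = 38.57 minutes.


mu = 60 / avg_service_time = 60 / 38.57 = 1.56 per hour

1.56 per hour


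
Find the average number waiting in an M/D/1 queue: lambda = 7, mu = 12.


M/D/1: Lq = rho^2 / (2*(1-rho)) where rho = 7/12; Lq = 0.41

0.41


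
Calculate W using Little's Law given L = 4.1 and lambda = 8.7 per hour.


W = L / lambda = 4.1 / 8.7 = 0.4713 hours

0.4713 hours


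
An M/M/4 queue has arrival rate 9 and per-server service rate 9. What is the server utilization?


rho = lambda/(c*mu) = 9/(4*9) = 0.25

0.25


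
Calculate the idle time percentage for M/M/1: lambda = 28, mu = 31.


Idle fraction = (1 - rho) * 100 = (1 - 28/31) * 100 = 9.7%

9.7%


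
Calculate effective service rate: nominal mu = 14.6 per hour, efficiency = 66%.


Effective rate = mu * efficiency = 14.6 * 0.66 = 9.64 per hour

9.64 per hour


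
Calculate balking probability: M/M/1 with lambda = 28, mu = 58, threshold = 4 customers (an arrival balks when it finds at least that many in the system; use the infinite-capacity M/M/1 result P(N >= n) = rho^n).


P(N >= 4) = rho^4 = (28/58)^4 = 0.0543

0.0543


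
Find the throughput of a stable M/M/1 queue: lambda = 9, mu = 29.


For a stable queue (lambda < mu), throughput = lambda = 9 per hour

9 per hour


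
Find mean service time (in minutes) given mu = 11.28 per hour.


Mean service time = 60/mu = 60/11.28 = 5.32 minutes

5.32 minutes


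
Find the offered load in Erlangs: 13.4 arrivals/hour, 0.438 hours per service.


Offered load a = lambda * E[S] = 13.4 * 0.438 = 5.87 Erlangs

5.87 Erlangs


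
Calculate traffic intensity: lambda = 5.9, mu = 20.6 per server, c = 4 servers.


rho = lambda / (c * mu) = 5.9 / (4 * 20.6) = 0.0716

0.0716


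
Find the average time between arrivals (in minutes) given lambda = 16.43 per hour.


Mean interarrival time = 60/lambda = 60/16.43 = 3.65 minutes

3.65 minutes


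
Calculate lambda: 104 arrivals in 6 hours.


lambda = total arrivals / time = 104 / 6 = 17.33 per hour

17.33 per hour


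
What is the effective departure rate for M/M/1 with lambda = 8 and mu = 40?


For a stable queue (lambda < mu), throughput = lambda = 8 per hour

8 per hour


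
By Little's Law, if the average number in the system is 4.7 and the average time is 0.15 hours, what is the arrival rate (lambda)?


lambda = L / W = 4.7 / 0.15 = 31.33 per hour

31.33 per hour


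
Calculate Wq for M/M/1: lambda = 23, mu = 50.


rho = 23/50; Wq = rho/(mu - lambda) = 0.017 hours

0.017 hours


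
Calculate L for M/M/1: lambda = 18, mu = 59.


rho = 18/59; L = rho/(1-rho) = 0.44

0.44


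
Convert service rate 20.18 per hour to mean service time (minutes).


Mean service time = 60/mu = 60/20.18 = 2.97 minutes

2.97 minutes


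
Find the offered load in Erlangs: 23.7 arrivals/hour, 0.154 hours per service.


Offered load a = lambda * E[S] = 23.7 * 0.154 = 3.65 Erlangs

3.65 Erlangs


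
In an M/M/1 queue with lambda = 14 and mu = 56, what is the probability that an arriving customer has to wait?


P(wait) = rho = lambda/mu = 14/56 = 0.25

0.25


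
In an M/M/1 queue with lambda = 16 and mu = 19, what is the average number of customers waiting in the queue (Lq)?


rho = 16/19; Lq = rho^2/(1-rho) = 4.49

4.49


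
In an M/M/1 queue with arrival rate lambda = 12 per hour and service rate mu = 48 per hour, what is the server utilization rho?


rho = lambda/mu = 12/48 = 0.25

0.25


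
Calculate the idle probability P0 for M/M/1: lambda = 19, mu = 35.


P0 = 1 - rho = 1 - 19/35 = 0.4571

0.4571


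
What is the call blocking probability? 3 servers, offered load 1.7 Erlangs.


B(N,A) = (A^N/N!) / sum(A^k/k!, k=0..N) with N=3, A=1.7 = 0.165

0.165


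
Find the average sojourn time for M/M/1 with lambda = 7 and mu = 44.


W = 1/(mu - lambda) = 1/(44 - 7) = 0.027 hours

0.027 hours


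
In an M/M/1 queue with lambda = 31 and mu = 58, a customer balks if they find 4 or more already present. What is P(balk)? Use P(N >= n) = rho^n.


P(N >= 4) = rho^4 = (31/58)^4 = 0.0816

0.0816


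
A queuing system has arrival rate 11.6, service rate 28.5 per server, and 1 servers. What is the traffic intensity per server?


rho = lambda / (c * mu) = 11.6 / (1 * 28.5) = 0.407

0.407


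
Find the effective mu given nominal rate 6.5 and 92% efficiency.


Effective rate = mu * efficiency = 6.5 * 0.92 = 5.98 per hour

5.98 per hour


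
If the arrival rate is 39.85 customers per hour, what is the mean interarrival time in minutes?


Mean interarrival time = 60/lambda = 60/39.85 = 1.51 minutes

1.51 minutes


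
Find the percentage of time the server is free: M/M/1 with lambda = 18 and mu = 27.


Idle fraction = (1 - rho) * 100 = (1 - 18/27) * 100 = 33.3%

33.3%


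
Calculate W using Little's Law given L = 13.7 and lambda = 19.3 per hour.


W = L / lambda = 13.7 / 19.3 = 0.7098 hours

0.7098 hours


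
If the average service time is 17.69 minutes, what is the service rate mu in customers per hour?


mu = 60 / avg_service_time = 60 / 17.69 = 3.39 per hour

3.39 per hour


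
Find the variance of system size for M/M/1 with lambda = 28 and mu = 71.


rho = 28/71; Var(N) = rho/(1-rho)^2 = 1.08

1.08


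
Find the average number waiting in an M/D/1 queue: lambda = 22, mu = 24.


M/D/1: Lq = rho^2 / (2*(1-rho)) where rho = 22/24; Lq = 5.04

5.04


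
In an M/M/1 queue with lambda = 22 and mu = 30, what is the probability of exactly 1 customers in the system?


rho = 22/30; P(n) = (1-rho)*rho^n = (1-22/30)*(22/30)^1 = 0.1956

0.1956


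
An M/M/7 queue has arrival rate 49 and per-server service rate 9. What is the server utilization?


rho = lambda/(c*mu) = 49/(7*9) = 0.7778

0.7778


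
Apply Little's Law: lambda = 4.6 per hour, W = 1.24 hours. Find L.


L = lambda * W = 4.6 * 1.24 = 5.7

5.7


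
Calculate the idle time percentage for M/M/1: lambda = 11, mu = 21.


Idle fraction = (1 - rho) * 100 = (1 - 11/21) * 100 = 47.6%

47.6%


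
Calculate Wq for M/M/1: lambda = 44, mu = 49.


rho = 44/49; Wq = rho/(mu - lambda) = 0.1796 hours

0.1796 hours


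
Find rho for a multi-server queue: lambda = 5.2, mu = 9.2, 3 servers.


rho = lambda / (c * mu) = 5.2 / (3 * 9.2) = 0.1884

0.1884


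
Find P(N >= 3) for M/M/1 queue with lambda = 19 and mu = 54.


P(N >= 3) = rho^3 = (19/54)^3 = 0.0436

0.0436


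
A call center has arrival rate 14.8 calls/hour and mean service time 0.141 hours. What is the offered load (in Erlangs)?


Offered load a = lambda * E[S] = 14.8 * 0.141 = 2.09 Erlangs

2.09 Erlangs


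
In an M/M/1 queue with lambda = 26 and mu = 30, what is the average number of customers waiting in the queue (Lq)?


rho = 26/30; Lq = rho^2/(1-rho) = 5.63

5.63


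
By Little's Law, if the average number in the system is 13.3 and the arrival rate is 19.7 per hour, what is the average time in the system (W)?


W = L / lambda = 13.3 / 19.7 = 0.6751 hours

0.6751 hours


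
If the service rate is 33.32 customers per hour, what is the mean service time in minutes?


Mean service time = 60/mu = 60/33.32 = 1.8 minutes

1.8 minutes


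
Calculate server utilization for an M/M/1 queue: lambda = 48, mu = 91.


rho = lambda/mu = 48/91 = 0.5275

0.5275


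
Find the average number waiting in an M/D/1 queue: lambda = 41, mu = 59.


M/D/1: Lq = rho^2 / (2*(1-rho)) where rho = 41/59; Lq = 0.79

0.79


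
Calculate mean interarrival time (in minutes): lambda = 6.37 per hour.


Mean interarrival time = 60/lambda = 60/6.37 = 9.42 minutes

9.42 minutes


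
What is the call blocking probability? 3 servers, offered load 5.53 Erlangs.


B(N,A) = (A^N/N!) / sum(A^k/k!, k=0..N) with N=3, A=5.53 = 0.5636

0.5636


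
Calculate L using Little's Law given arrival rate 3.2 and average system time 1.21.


L = lambda * W = 3.2 * 1.21 = 3.87

3.87


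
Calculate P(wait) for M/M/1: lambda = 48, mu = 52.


P(wait) = rho = lambda/mu = 48/52 = 0.9231

0.9231


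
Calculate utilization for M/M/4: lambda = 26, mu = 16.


rho = lambda/(c*mu) = 26/(4*16) = 0.4063

0.4063


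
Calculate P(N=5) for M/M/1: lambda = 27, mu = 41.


rho = 27/41; P(n) = (1-rho)*rho^n = (1-27/41)*(27/41)^5 = 0.0423

0.0423


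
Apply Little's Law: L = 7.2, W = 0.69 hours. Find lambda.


lambda = L / W = 7.2 / 0.69 = 10.43 per hour

10.43 per hour


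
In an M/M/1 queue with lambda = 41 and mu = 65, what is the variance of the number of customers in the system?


rho = 41/65; Var(N) = rho/(1-rho)^2 = 4.63

4.63


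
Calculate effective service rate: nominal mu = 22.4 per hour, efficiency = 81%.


Effective rate = mu * efficiency = 22.4 * 0.81 = 18.14 per hour

18.14 per hour


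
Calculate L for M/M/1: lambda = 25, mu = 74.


rho = 25/74; L = rho/(1-rho) = 0.51

0.51


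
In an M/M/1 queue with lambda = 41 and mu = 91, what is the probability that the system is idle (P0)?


P0 = 1 - rho = 1 - 41/91 = 0.5495

0.5495


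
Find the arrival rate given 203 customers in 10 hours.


lambda = total arrivals / time = 203 / 10 = 20.3 per hour

20.3 per hour


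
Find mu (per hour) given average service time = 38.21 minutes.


mu = 60 / avg_service_time = 60 / 38.21 = 1.57 per hour

1.57 per hour


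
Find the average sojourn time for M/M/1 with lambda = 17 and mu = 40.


W = 1/(mu - lambda) = 1/(40 - 17) = 0.0435 hours

0.0435 hours


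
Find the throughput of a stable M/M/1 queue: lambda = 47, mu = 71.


For a stable queue (lambda < mu), throughput = lambda = 47 per hour

47 per hour


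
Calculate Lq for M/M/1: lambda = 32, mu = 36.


rho = 32/36; Lq = rho^2/(1-rho) = 7.11

7.11


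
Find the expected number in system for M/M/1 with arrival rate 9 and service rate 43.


rho = 9/43; L = rho/(1-rho) = 0.26

0.26


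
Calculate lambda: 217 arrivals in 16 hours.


lambda = total arrivals / time = 217 / 16 = 13.56 per hour

13.56 per hour


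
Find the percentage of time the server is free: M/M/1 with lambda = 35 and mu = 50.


Idle fraction = (1 - rho) * 100 = (1 - 35/50) * 100 = 30.0%

30.0%


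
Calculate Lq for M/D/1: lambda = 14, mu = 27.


M/D/1: Lq = rho^2 / (2*(1-rho)) where rho = 14/27; Lq = 0.28

0.28


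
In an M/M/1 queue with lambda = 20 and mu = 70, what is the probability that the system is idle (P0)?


P0 = 1 - rho = 1 - 20/70 = 0.7143

0.7143


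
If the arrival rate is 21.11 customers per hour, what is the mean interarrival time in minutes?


Mean interarrival time = 60/lambda = 60/21.11 = 2.84 minutes

2.84 minutes


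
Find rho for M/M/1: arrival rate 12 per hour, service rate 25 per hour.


rho = lambda/mu = 12/25 = 0.48

0.48


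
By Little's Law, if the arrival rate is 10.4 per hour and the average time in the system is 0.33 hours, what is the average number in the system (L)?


L = lambda * W = 10.4 * 0.33 = 3.43

3.43


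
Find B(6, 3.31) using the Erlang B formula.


B(N,A) = (A^N/N!) / sum(A^k/k!, k=0..N) with N=6, A=3.31 = 0.0703

0.0703


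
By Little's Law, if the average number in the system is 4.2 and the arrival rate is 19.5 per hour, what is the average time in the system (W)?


W = L / lambda = 4.2 / 19.5 = 0.2154 hours

0.2154 hours


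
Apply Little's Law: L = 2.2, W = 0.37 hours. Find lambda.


lambda = L / W = 2.2 / 0.37 = 5.95 per hour

5.95 per hour


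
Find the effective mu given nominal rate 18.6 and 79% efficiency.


Effective rate = mu * efficiency = 18.6 * 0.79 = 14.69 per hour

14.69 per hour


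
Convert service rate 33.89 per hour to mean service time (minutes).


Mean service time = 60/mu = 60/33.89 = 1.77 minutes

1.77 minutes


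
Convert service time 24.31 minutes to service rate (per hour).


mu = 60 / avg_service_time = 60 / 24.31 = 2.47 per hour

2.47 per hour


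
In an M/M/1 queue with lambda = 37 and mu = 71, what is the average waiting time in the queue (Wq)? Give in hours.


rho = 37/71; Wq = rho/(mu - lambda) = 0.0153 hours

0.0153 hours


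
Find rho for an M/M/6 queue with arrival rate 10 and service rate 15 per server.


rho = lambda/(c*mu) = 10/(6*15) = 0.1111

0.1111


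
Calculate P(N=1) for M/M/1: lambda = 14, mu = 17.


rho = 14/17; P(n) = (1-rho)*rho^n = (1-14/17)*(14/17)^1 = 0.1453

0.1453


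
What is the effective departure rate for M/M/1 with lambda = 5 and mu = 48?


For a stable queue (lambda < mu), throughput = lambda = 5 per hour

5 per hour


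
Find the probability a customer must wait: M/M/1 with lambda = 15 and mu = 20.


P(wait) = rho = lambda/mu = 15/20 = 0.75

0.75


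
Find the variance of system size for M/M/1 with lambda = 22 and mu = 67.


rho = 22/67; Var(N) = rho/(1-rho)^2 = 0.73

0.73


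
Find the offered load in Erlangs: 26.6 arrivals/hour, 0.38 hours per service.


Offered load a = lambda * E[S] = 26.6 * 0.38 = 10.11 Erlangs

10.11 Erlangs


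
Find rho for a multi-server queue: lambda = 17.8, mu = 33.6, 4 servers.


rho = lambda / (c * mu) = 17.8 / (4 * 33.6) = 0.1324

0.1324


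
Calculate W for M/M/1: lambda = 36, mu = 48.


W = 1/(mu - lambda) = 1/(48 - 36) = 0.0833 hours

0.0833 hours


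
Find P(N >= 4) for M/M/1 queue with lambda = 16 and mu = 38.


P(N >= 4) = rho^4 = (16/38)^4 = 0.0314

0.0314


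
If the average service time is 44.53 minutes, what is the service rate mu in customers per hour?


mu = 60 / avg_service_time = 60 / 44.53 = 1.35 per hour

1.35 per hour


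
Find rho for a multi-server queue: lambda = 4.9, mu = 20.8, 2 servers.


rho = lambda / (c * mu) = 4.9 / (2 * 20.8) = 0.1178

0.1178


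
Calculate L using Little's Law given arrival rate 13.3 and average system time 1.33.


L = lambda * W = 13.3 * 1.33 = 17.69

17.69


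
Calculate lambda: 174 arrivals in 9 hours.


lambda = total arrivals / time = 174 / 9 = 19.33 per hour

19.33 per hour


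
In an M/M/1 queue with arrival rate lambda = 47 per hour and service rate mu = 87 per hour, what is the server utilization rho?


rho = lambda/mu = 47/87 = 0.5402

0.5402


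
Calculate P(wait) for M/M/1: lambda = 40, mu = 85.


P(wait) = rho = lambda/mu = 40/85 = 0.4706

0.4706


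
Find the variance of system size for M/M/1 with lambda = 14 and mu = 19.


rho = 14/19; Var(N) = rho/(1-rho)^2 = 10.64

10.64


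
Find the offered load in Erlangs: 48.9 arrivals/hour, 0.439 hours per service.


Offered load a = lambda * E[S] = 48.9 * 0.439 = 21.47 Erlangs

21.47 Erlangs


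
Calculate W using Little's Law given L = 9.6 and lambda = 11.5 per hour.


W = L / lambda = 9.6 / 11.5 = 0.8348 hours

0.8348 hours


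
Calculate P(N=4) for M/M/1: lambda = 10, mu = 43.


rho = 10/43; P(n) = (1-rho)*rho^n = (1-10/43)*(10/43)^4 = 0.0022

0.0022


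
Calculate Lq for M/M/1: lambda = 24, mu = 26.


rho = 24/26; Lq = rho^2/(1-rho) = 11.08

11.08


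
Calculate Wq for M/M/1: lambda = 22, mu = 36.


rho = 22/36; Wq = rho/(mu - lambda) = 0.0437 hours

0.0437 hours


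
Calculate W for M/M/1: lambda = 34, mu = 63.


W = 1/(mu - lambda) = 1/(63 - 34) = 0.0345 hours

0.0345 hours


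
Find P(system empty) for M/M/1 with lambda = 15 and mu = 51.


P0 = 1 - rho = 1 - 15/51 = 0.7059

0.7059


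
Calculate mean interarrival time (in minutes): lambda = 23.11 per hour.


Mean interarrival time = 60/lambda = 60/23.11 = 2.6 minutes

2.6 minutes


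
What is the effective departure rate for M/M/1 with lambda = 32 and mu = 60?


For a stable queue (lambda < mu), throughput = lambda = 32 per hour

32 per hour


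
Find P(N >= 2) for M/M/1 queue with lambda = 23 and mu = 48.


P(N >= 2) = rho^2 = (23/48)^2 = 0.2296

0.2296


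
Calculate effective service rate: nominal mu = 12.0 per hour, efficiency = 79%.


Effective rate = mu * efficiency = 12.0 * 0.79 = 9.48 per hour

9.48 per hour


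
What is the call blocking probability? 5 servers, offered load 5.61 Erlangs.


B(N,A) = (A^N/N!) / sum(A^k/k!, k=0..N) with N=5, A=5.61 = 0.3323

0.3323


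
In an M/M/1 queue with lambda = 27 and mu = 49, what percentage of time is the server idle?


Idle fraction = (1 - rho) * 100 = (1 - 27/49) * 100 = 44.9%

44.9%


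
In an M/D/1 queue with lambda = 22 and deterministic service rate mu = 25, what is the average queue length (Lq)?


M/D/1: Lq = rho^2 / (2*(1-rho)) where rho = 22/25; Lq = 3.23

3.23


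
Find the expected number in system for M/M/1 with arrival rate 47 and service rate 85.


rho = 47/85; L = rho/(1-rho) = 1.24

1.24


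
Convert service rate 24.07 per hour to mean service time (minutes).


Mean service time = 60/mu = 60/24.07 = 2.49 minutes

2.49 minutes


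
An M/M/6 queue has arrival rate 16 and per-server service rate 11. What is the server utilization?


rho = lambda/(c*mu) = 16/(6*11) = 0.2424

0.2424


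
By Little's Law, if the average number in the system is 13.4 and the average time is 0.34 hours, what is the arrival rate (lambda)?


lambda = L / W = 13.4 / 0.34 = 39.41 per hour

39.41 per hour


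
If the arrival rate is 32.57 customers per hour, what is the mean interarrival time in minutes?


Mean interarrival time = 60/lambda = 60/32.57 = 1.84 minutes

1.84 minutes


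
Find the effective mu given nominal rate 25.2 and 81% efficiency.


Effective rate = mu * efficiency = 25.2 * 0.81 = 20.41 per hour

20.41 per hour


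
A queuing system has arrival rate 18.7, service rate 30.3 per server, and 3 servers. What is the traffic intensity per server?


rho = lambda / (c * mu) = 18.7 / (3 * 30.3) = 0.2057

0.2057


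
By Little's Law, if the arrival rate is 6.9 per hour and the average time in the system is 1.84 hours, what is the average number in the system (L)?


L = lambda * W = 6.9 * 1.84 = 12.7

12.7


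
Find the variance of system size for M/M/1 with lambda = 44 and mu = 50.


rho = 44/50; Var(N) = rho/(1-rho)^2 = 61.11

61.11


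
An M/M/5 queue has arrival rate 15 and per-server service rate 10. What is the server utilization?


rho = lambda/(c*mu) = 15/(5*10) = 0.3

0.3


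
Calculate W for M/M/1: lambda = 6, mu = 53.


W = 1/(mu - lambda) = 1/(53 - 6) = 0.0213 hours

0.0213 hours


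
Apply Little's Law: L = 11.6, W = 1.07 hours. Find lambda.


lambda = L / W = 11.6 / 1.07 = 10.84 per hour

10.84 per hour


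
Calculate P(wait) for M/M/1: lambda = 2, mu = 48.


P(wait) = rho = lambda/mu = 2/48 = 0.0417

0.0417


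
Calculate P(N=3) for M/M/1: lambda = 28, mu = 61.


rho = 28/61; P(n) = (1-rho)*rho^n = (1-28/61)*(28/61)^3 = 0.0523

0.0523


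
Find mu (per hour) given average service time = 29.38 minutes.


mu = 60 / avg_service_time = 60 / 29.38 = 2.04 per hour

2.04 per hour


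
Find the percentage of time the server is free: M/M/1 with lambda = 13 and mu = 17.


Idle fraction = (1 - rho) * 100 = (1 - 13/17) * 100 = 23.5%

23.5%


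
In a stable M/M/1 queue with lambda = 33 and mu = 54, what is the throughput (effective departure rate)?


For a stable queue (lambda < mu), throughput = lambda = 33 per hour

33 per hour


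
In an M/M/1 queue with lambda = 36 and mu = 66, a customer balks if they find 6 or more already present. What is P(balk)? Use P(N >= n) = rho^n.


P(N >= 6) = rho^6 = (36/66)^6 = 0.0263

0.0263


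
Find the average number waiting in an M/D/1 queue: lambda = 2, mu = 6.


M/D/1: Lq = rho^2 / (2*(1-rho)) where rho = 2/6; Lq = 0.08

0.08


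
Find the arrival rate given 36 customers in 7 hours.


lambda = total arrivals / time = 36 / 7 = 5.14 per hour

5.14 per hour


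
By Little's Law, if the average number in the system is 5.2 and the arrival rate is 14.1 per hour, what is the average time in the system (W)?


W = L / lambda = 5.2 / 14.1 = 0.3688 hours

0.3688 hours


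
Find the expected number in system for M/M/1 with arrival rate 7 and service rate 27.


rho = 7/27; L = rho/(1-rho) = 0.35

0.35


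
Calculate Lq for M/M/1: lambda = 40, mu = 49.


rho = 40/49; Lq = rho^2/(1-rho) = 3.63

3.63


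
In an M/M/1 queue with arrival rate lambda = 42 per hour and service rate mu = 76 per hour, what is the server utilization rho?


rho = lambda/mu = 42/76 = 0.5526

0.5526


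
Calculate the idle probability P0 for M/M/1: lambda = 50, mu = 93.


P0 = 1 - rho = 1 - 50/93 = 0.4624

0.4624


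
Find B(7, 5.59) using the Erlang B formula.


B(N,A) = (A^N/N!) / sum(A^k/k!, k=0..N) with N=7, A=5.59 = 0.1583

0.1583


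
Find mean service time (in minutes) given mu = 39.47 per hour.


Mean service time = 60/mu = 60/39.47 = 1.52 minutes

1.52 minutes


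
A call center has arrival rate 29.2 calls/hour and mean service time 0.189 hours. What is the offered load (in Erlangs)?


Offered load a = lambda * E[S] = 29.2 * 0.189 = 5.52 Erlangs

5.52 Erlangs


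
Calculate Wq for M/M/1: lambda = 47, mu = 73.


rho = 47/73; Wq = rho/(mu - lambda) = 0.0248 hours

0.0248 hours


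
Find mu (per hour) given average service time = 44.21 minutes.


mu = 60 / avg_service_time = 60 / 44.21 = 1.36 per hour

1.36 per hour


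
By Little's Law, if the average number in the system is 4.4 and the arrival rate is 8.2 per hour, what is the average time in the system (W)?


W = L / lambda = 4.4 / 8.2 = 0.5366 hours

0.5366 hours


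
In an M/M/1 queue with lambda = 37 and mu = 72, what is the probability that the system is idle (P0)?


P0 = 1 - rho = 1 - 37/72 = 0.4861

0.4861


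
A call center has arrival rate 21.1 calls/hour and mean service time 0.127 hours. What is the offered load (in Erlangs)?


Offered load a = lambda * E[S] = 21.1 * 0.127 = 2.68 Erlangs

2.68 Erlangs


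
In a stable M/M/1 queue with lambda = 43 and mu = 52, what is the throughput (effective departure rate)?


For a stable queue (lambda < mu), throughput = lambda = 43 per hour

43 per hour


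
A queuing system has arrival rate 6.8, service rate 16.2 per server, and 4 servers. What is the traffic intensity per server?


rho = lambda / (c * mu) = 6.8 / (4 * 16.2) = 0.1049

0.1049


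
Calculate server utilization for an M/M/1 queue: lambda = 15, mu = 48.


rho = lambda/mu = 15/48 = 0.3125

0.3125


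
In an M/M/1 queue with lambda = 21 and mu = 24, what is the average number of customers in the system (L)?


rho = 21/24; L = rho/(1-rho) = 7.0

7.0


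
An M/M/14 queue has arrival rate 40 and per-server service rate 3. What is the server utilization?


rho = lambda/(c*mu) = 40/(14*3) = 0.9524

0.9524


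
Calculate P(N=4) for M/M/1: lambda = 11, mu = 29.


rho = 11/29; P(n) = (1-rho)*rho^n = (1-11/29)*(11/29)^4 = 0.0128

0.0128


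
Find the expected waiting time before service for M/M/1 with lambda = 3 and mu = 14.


rho = 3/14; Wq = rho/(mu - lambda) = 0.0195 hours

0.0195 hours


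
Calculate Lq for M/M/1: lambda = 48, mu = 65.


rho = 48/65; Lq = rho^2/(1-rho) = 2.09

2.09


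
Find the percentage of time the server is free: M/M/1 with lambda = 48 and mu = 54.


Idle fraction = (1 - rho) * 100 = (1 - 48/54) * 100 = 11.1%

11.1%


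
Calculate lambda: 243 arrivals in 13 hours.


lambda = total arrivals / time = 243 / 13 = 18.69 per hour

18.69 per hour


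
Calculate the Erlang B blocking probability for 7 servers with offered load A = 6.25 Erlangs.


B(N,A) = (A^N/N!) / sum(A^k/k!, k=0..N) with N=7, A=6.25 = 0.2013

0.2013


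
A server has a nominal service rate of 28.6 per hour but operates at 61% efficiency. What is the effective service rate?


Effective rate = mu * efficiency = 28.6 * 0.61 = 17.45 per hour

17.45 per hour


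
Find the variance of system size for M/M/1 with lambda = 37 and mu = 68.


rho = 37/68; Var(N) = rho/(1-rho)^2 = 2.62

2.62


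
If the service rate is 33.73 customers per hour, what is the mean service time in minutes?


Mean service time = 60/mu = 60/33.73 = 1.78 minutes

1.78 minutes


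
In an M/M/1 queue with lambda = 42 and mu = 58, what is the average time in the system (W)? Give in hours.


W = 1/(mu - lambda) = 1/(58 - 42) = 0.0625 hours

0.0625 hours


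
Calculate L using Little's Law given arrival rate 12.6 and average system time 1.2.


L = lambda * W = 12.6 * 1.2 = 15.12

15.12


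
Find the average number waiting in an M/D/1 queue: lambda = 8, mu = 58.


M/D/1: Lq = rho^2 / (2*(1-rho)) where rho = 8/58; Lq = 0.01

0.01


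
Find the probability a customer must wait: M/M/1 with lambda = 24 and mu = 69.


P(wait) = rho = lambda/mu = 24/69 = 0.3478

0.3478


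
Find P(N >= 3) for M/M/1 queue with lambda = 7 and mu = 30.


P(N >= 3) = rho^3 = (7/30)^3 = 0.0127

0.0127


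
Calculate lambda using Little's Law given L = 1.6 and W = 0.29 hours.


lambda = L / W = 1.6 / 0.29 = 5.52 per hour

5.52 per hour


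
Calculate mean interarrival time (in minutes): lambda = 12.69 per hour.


Mean interarrival time = 60/lambda = 60/12.69 = 4.73 minutes

4.73 minutes


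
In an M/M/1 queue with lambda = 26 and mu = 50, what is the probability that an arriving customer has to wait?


P(wait) = rho = lambda/mu = 26/50 = 0.52

0.52


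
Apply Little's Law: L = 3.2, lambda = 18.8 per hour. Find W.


W = L / lambda = 3.2 / 18.8 = 0.1702 hours

0.1702 hours


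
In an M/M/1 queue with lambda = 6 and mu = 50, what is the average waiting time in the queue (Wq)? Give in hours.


rho = 6/50; Wq = rho/(mu - lambda) = 0.0027 hours

0.0027 hours


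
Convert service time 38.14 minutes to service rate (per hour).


mu = 60 / avg_service_time = 60 / 38.14 = 1.57 per hour

1.57 per hour


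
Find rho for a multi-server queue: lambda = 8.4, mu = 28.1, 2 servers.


rho = lambda / (c * mu) = 8.4 / (2 * 28.1) = 0.1495

0.1495


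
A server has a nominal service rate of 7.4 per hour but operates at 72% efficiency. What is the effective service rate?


Effective rate = mu * efficiency = 7.4 * 0.72 = 5.33 per hour

5.33 per hour


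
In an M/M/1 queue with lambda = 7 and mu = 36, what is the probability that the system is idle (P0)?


P0 = 1 - rho = 1 - 7/36 = 0.8056

0.8056


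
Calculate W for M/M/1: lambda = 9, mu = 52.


W = 1/(mu - lambda) = 1/(52 - 9) = 0.0233 hours

0.0233 hours


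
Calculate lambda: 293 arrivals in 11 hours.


lambda = total arrivals / time = 293 / 11 = 26.64 per hour

26.64 per hour


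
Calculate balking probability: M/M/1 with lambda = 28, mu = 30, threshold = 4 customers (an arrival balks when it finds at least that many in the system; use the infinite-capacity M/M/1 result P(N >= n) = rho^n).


P(N >= 4) = rho^4 = (28/30)^4 = 0.7588

0.7588


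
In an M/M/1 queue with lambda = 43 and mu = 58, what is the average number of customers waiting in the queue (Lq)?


rho = 43/58; Lq = rho^2/(1-rho) = 2.13

2.13


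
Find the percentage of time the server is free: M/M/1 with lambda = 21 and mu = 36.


Idle fraction = (1 - rho) * 100 = (1 - 21/36) * 100 = 41.7%

41.7%


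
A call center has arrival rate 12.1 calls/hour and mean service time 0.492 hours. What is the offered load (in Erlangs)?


Offered load a = lambda * E[S] = 12.1 * 0.492 = 5.95 Erlangs

5.95 Erlangs


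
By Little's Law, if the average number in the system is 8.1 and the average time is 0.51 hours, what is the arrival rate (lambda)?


lambda = L / W = 8.1 / 0.51 = 15.88 per hour

15.88 per hour


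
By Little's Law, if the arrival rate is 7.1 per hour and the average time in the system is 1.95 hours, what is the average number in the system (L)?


L = lambda * W = 7.1 * 1.95 = 13.85

13.85


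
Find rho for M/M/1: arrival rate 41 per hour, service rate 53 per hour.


rho = lambda/mu = 41/53 = 0.7736

0.7736


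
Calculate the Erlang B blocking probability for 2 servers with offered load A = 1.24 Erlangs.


B(N,A) = (A^N/N!) / sum(A^k/k!, k=0..N) with N=2, A=1.24 = 0.2555

0.2555


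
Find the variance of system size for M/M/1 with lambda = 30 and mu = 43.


rho = 30/43; Var(N) = rho/(1-rho)^2 = 7.63

7.63


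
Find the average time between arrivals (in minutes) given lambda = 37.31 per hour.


Mean interarrival time = 60/lambda = 60/37.31 = 1.61 minutes

1.61 minutes


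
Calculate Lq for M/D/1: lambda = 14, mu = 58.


M/D/1: Lq = rho^2 / (2*(1-rho)) where rho = 14/58; Lq = 0.04

0.04


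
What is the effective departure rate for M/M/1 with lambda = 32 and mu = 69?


For a stable queue (lambda < mu), throughput = lambda = 32 per hour

32 per hour


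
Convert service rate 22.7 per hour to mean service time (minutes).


Mean service time = 60/mu = 60/22.7 = 2.64 minutes

2.64 minutes


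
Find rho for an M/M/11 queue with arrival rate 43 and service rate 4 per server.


rho = lambda/(c*mu) = 43/(11*4) = 0.9773

0.9773


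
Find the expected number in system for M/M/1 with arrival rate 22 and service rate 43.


rho = 22/43; L = rho/(1-rho) = 1.05

1.05


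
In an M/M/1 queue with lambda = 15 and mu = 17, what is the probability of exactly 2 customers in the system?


rho = 15/17; P(n) = (1-rho)*rho^n = (1-15/17)*(15/17)^2 = 0.0916

0.0916


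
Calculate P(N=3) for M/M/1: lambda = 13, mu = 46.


rho = 13/46; P(n) = (1-rho)*rho^n = (1-13/46)*(13/46)^3 = 0.0162

0.0162


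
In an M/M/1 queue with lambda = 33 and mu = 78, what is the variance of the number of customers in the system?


rho = 33/78; Var(N) = rho/(1-rho)^2 = 1.27

1.27


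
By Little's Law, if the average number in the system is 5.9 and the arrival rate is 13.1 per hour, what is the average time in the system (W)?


W = L / lambda = 5.9 / 13.1 = 0.4504 hours

0.4504 hours


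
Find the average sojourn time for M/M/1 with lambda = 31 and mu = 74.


W = 1/(mu - lambda) = 1/(74 - 31) = 0.0233 hours

0.0233 hours


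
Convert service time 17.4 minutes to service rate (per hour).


mu = 60 / avg_service_time = 60 / 17.4 = 3.45 per hour

3.45 per hour


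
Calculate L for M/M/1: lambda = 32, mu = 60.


rho = 32/60; L = rho/(1-rho) = 1.14

1.14


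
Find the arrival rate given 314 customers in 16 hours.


lambda = total arrivals / time = 314 / 16 = 19.63 per hour

19.63 per hour


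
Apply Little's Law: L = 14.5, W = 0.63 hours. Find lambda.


lambda = L / W = 14.5 / 0.63 = 23.02 per hour

23.02 per hour


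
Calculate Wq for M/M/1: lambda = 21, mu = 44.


rho = 21/44; Wq = rho/(mu - lambda) = 0.0208 hours

0.0208 hours


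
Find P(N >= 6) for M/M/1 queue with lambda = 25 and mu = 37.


P(N >= 6) = rho^6 = (25/37)^6 = 0.0952

0.0952


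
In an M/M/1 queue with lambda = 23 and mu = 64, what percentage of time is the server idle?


Idle fraction = (1 - rho) * 100 = (1 - 23/64) * 100 = 64.1%

64.1%


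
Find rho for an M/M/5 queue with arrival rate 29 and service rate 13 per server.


rho = lambda/(c*mu) = 29/(5*13) = 0.4462

0.4462


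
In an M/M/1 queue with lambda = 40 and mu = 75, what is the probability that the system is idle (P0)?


P0 = 1 - rho = 1 - 40/75 = 0.4667

0.4667


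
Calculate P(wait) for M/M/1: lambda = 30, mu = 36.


P(wait) = rho = lambda/mu = 30/36 = 0.8333

0.8333


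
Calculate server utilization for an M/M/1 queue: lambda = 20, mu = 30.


rho = lambda/mu = 20/30 = 0.6667

0.6667


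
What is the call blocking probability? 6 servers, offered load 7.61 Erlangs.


B(N,A) = (A^N/N!) / sum(A^k/k!, k=0..N) with N=6, A=7.61 = 0.3679

0.3679


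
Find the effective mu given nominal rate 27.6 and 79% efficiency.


Effective rate = mu * efficiency = 27.6 * 0.79 = 21.8 per hour

21.8 per hour


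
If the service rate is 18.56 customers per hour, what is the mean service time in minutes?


Mean service time = 60/mu = 60/18.56 = 3.23 minutes

3.23 minutes


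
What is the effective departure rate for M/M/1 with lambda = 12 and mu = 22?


For a stable queue (lambda < mu), throughput = lambda = 12 per hour

12 per hour


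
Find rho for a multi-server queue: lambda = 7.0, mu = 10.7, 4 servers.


rho = lambda / (c * mu) = 7.0 / (4 * 10.7) = 0.1636

0.1636


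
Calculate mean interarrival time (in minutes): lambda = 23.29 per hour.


Mean interarrival time = 60/lambda = 60/23.29 = 2.58 minutes

2.58 minutes


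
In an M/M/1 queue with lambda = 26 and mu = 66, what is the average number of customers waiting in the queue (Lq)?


rho = 26/66; Lq = rho^2/(1-rho) = 0.26

0.26


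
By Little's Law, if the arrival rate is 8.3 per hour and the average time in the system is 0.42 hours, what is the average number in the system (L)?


L = lambda * W = 8.3 * 0.42 = 3.49

3.49


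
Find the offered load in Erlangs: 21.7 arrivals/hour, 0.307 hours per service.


Offered load a = lambda * E[S] = 21.7 * 0.307 = 6.66 Erlangs

6.66 Erlangs


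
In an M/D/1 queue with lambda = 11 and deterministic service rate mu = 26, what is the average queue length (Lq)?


M/D/1: Lq = rho^2 / (2*(1-rho)) where rho = 11/26; Lq = 0.16

0.16


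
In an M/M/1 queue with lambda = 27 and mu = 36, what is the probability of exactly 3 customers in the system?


rho = 27/36; P(n) = (1-rho)*rho^n = (1-27/36)*(27/36)^3 = 0.1055

0.1055


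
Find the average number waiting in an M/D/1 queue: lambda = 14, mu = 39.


M/D/1: Lq = rho^2 / (2*(1-rho)) where rho = 14/39; Lq = 0.1

0.1


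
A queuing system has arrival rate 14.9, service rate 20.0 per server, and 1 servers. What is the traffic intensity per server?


rho = lambda / (c * mu) = 14.9 / (1 * 20.0) = 0.745

0.745
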